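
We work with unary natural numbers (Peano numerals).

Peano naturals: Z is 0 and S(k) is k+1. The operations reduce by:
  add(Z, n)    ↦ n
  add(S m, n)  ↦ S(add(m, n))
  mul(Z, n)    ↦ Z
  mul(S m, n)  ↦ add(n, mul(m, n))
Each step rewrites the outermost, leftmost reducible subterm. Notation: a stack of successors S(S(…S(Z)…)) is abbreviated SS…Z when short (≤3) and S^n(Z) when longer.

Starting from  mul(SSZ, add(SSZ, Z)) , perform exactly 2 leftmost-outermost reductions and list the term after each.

Answer: after 2 steps: add(S(add(SZ, Z)), mul(SZ, add(SSZ, Z)))

Derivation:
  start: mul(SSZ, add(SSZ, Z))
  step 1: add(add(SSZ, Z), mul(SZ, add(SSZ, Z)))
  step 2: add(S(add(SZ, Z)), mul(SZ, add(SSZ, Z)))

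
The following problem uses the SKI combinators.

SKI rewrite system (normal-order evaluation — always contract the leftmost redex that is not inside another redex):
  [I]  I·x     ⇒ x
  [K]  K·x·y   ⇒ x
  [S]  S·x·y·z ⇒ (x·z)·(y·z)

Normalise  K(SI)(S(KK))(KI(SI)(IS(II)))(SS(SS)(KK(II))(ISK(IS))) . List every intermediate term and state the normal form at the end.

Answer: normal form = SI(SKS)  (in 20 steps)

Reduction:
  start: K(SI)(S(KK))(KI(SI)(IS(II)))(SS(SS)(KK(II))(ISK(IS)))
  step 1: SI(KI(SI)(IS(II)))(SS(SS)(KK(II))(ISK(IS)))
  step 2: I(SS(SS)(KK(II))(ISK(IS)))(KI(SI)(IS(II))(SS(SS)(KK(II))(ISK(IS))))
  step 3: SS(SS)(KK(II))(ISK(IS))(KI(SI)(IS(II))(SS(SS)(KK(II))(ISK(IS))))
  step 4: S(KK(II))(SS(KK(II)))(ISK(IS))(KI(SI)(IS(II))(SS(SS)(KK(II))(ISK(IS))))
  step 5: KK(II)(ISK(IS))(SS(KK(II))(ISK(IS)))(KI(SI)(IS(II))(SS(SS)(KK(II))(ISK(IS))))
  step 6: K(ISK(IS))(SS(KK(II))(ISK(IS)))(KI(SI)(IS(II))(SS(SS)(KK(II))(ISK(IS))))
  step 7: ISK(IS)(KI(SI)(IS(II))(SS(SS)(KK(II))(ISK(IS))))
  step 8: SK(IS)(KI(SI)(IS(II))(SS(SS)(KK(II))(ISK(IS))))
  step 9: K(KI(SI)(IS(II))(SS(SS)(KK(II))(ISK(IS))))(IS(KI(SI)(IS(II))(SS(SS)(KK(II))(ISK(IS)))))
  step 10: KI(SI)(IS(II))(SS(SS)(KK(II))(ISK(IS)))
  step 11: I(IS(II))(SS(SS)(KK(II))(ISK(IS)))
  step 12: IS(II)(SS(SS)(KK(II))(ISK(IS)))
  step 13: S(II)(SS(SS)(KK(II))(ISK(IS)))
  step 14: SI(SS(SS)(KK(II))(ISK(IS)))
  step 15: SI(S(KK(II))(SS(KK(II)))(ISK(IS)))
  step 16: SI(KK(II)(ISK(IS))(SS(KK(II))(ISK(IS))))
  step 17: SI(K(ISK(IS))(SS(KK(II))(ISK(IS))))
  step 18: SI(ISK(IS))
  step 19: SI(SK(IS))
  step 20: SI(SKS)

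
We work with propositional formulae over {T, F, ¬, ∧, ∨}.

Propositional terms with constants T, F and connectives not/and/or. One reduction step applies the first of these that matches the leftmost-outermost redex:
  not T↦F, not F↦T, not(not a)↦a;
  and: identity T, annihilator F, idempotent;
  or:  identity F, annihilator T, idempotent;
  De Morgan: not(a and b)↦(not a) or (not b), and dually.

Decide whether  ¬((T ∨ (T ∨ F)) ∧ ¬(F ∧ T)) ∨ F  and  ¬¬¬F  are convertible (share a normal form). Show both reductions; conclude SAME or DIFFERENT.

Term A:
  start: ¬((T ∨ (T ∨ F)) ∧ ¬(F ∧ T)) ∨ F
  →1  ¬((T ∨ (T ∨ F)) ∧ ¬(F ∧ T))
  →2  ¬(T ∨ (T ∨ F)) ∨ ¬¬(F ∧ T)
  →3  (¬T ∧ ¬(T ∨ F)) ∨ ¬¬(F ∧ T)
  →4  (F ∧ ¬(T ∨ F)) ∨ ¬¬(F ∧ T)
  →5  F ∨ ¬¬(F ∧ T)
  →6  ¬¬(F ∧ T)
  →7  F ∧ T
  →8  F

Term B:
  start: ¬¬¬F
  →1  ¬F
  →2  T

Answer: DIFFERENT — A ⇓ F, B ⇓ T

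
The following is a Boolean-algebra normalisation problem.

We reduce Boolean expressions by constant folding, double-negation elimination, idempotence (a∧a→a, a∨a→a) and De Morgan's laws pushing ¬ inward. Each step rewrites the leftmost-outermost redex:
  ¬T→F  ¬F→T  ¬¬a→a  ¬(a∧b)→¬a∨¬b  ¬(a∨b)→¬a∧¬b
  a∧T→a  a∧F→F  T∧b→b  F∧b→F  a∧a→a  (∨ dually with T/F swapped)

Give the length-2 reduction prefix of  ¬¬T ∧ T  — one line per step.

  start: ¬¬T ∧ T
  step 1: ¬¬T
  step 2: T

Answer: after 2 steps: T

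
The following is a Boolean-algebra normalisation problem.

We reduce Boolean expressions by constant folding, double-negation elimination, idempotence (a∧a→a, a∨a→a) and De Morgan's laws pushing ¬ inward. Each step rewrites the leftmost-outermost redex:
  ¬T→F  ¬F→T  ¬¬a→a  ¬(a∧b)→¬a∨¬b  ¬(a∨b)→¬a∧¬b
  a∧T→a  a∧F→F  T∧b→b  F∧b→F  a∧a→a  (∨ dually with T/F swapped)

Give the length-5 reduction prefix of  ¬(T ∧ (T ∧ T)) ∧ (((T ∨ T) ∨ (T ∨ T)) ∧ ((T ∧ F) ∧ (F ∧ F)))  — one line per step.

  start: ¬(T ∧ (T ∧ T)) ∧ (((T ∨ T) ∨ (T ∨ T)) ∧ ((T ∧ F) ∧ (F ∧ F)))
  step 1: (¬T ∨ ¬(T ∧ T)) ∧ (((T ∨ T) ∨ (T ∨ T)) ∧ ((T ∧ F) ∧ (F ∧ F)))
  step 2: (F ∨ ¬(T ∧ T)) ∧ (((T ∨ T) ∨ (T ∨ T)) ∧ ((T ∧ F) ∧ (F ∧ F)))
  step 3: ¬(T ∧ T) ∧ (((T ∨ T) ∨ (T ∨ T)) ∧ ((T ∧ F) ∧ (F ∧ F)))
  step 4: (¬T ∨ ¬T) ∧ (((T ∨ T) ∨ (T ∨ T)) ∧ ((T ∧ F) ∧ (F ∧ F)))
  step 5: ¬T ∧ (((T ∨ T) ∨ (T ∨ T)) ∧ ((T ∧ F) ∧ (F ∧ F)))

Answer: after 5 steps: ¬T ∧ (((T ∨ T) ∨ (T ∨ T)) ∧ ((T ∧ F) ∧ (F ∧ F)))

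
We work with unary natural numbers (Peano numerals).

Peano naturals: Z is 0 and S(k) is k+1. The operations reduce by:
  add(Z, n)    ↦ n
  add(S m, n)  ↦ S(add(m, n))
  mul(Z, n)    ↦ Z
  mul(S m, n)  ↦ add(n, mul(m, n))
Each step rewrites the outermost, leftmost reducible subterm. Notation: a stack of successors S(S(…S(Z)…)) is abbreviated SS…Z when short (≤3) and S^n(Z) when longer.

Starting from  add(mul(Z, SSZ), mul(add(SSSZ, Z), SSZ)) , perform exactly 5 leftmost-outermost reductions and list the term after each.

  start: add(mul(Z, SSZ), mul(add(SSSZ, Z), SSZ))
  step 1: add(Z, mul(add(SSSZ, Z), SSZ))
  step 2: mul(add(SSSZ, Z), SSZ)
  step 3: mul(S(add(SSZ, Z)), SSZ)
  step 4: add(SSZ, mul(add(SSZ, Z), SSZ))
  step 5: S(add(SZ, mul(add(SSZ, Z), SSZ)))

Answer: after 5 steps: S(add(SZ, mul(add(SSZ, Z), SSZ)))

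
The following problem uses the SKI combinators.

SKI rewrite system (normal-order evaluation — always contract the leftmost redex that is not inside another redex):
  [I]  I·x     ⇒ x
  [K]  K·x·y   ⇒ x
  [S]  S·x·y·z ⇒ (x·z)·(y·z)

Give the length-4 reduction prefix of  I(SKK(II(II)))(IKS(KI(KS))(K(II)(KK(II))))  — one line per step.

Answer: after 4 steps: I(II)(IKS(KI(KS))(K(II)(KK(II))))

Derivation:
  start: I(SKK(II(II)))(IKS(KI(KS))(K(II)(KK(II))))
  →1  SKK(II(II))(IKS(KI(KS))(K(II)(KK(II))))
  →2  K(II(II))(K(II(II)))(IKS(KI(KS))(K(II)(KK(II))))
  →3  II(II)(IKS(KI(KS))(K(II)(KK(II))))
  →4  I(II)(IKS(KI(KS))(K(II)(KK(II))))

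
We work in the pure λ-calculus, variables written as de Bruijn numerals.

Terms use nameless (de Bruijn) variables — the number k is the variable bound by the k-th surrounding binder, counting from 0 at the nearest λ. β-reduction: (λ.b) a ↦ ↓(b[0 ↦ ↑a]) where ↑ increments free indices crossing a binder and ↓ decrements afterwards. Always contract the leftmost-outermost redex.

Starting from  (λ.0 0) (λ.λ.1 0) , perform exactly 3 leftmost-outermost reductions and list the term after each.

  start: (λ.0 0) (λ.λ.1 0)
  [1] (λ.λ.1 0) (λ.λ.1 0)
  [2] λ.(λ.λ.1 0) 0
  [3] λ.λ.1 0

Answer: after 3 steps: λ.λ.1 0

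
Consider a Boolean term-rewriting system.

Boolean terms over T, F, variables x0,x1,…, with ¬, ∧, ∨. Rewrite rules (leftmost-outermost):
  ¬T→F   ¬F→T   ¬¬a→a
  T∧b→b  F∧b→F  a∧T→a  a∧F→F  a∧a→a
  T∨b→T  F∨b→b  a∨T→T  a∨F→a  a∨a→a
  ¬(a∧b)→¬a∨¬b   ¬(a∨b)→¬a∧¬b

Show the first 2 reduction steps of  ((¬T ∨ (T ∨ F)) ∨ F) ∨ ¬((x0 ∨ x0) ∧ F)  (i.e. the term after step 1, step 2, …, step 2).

  start: ((¬T ∨ (T ∨ F)) ∨ F) ∨ ¬((x0 ∨ x0) ∧ F)
  step 1: (¬T ∨ (T ∨ F)) ∨ ¬((x0 ∨ x0) ∧ F)
  step 2: (F ∨ (T ∨ F)) ∨ ¬((x0 ∨ x0) ∧ F)

Answer: after 2 steps: (F ∨ (T ∨ F)) ∨ ¬((x0 ∨ x0) ∧ F)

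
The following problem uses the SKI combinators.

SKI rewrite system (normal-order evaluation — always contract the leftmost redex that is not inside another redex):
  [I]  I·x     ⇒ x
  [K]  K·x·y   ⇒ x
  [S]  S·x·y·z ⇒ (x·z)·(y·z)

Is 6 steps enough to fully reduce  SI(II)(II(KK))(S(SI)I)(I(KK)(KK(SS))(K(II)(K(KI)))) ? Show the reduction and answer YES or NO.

Answer: YES — reaches normal form S(SI)I in 6 ≤ 6 steps

Working:
  start: SI(II)(II(KK))(S(SI)I)(I(KK)(KK(SS))(K(II)(K(KI))))
  step 1: I(II(KK))(II(II(KK)))(S(SI)I)(I(KK)(KK(SS))(K(II)(K(KI))))
  step 2: II(KK)(II(II(KK)))(S(SI)I)(I(KK)(KK(SS))(K(II)(K(KI))))
  step 3: I(KK)(II(II(KK)))(S(SI)I)(I(KK)(KK(SS))(K(II)(K(KI))))
  step 4: KK(II(II(KK)))(S(SI)I)(I(KK)(KK(SS))(K(II)(K(KI))))
  step 5: K(S(SI)I)(I(KK)(KK(SS))(K(II)(K(KI))))
  step 6: S(SI)I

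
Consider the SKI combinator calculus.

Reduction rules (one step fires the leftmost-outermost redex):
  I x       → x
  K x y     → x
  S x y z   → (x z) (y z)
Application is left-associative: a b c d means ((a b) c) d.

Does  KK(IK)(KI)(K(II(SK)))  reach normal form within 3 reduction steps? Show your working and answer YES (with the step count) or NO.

Answer: YES — reaches normal form KI in 2 ≤ 3 steps

Derivation:
  start: KK(IK)(KI)(K(II(SK)))
  step 1: K(KI)(K(II(SK)))
  step 2: KI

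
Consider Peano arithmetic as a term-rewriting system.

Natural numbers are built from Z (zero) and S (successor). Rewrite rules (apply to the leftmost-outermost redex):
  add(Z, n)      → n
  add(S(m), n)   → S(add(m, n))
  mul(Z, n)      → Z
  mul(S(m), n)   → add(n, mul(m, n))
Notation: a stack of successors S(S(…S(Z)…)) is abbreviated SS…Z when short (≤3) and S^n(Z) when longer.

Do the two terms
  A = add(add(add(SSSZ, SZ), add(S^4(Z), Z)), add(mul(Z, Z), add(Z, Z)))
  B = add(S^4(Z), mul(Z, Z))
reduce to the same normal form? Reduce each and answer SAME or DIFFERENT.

Answer: DIFFERENT — A ⇓ S^8(Z), B ⇓ S^4(Z)

Working:
Term A:
  start: add(add(add(SSSZ, SZ), add(S^4(Z), Z)), add(mul(Z, Z), add(Z, Z)))
  →1  add(add(S(add(SSZ, SZ)), add(S^4(Z), Z)), add(mul(Z, Z), add(Z, Z)))
  →2  add(S(add(add(SSZ, SZ), add(S^4(Z), Z))), add(mul(Z, Z), add(Z, Z)))
  →3  S(add(add(add(SSZ, SZ), add(S^4(Z), Z)), add(mul(Z, Z), add(Z, Z))))
  →4  S(add(add(S(add(SZ, SZ)), add(S^4(Z), Z)), add(mul(Z, Z), add(Z, Z))))
  →5  S(add(S(add(add(SZ, SZ), add(S^4(Z), Z))), add(mul(Z, Z), add(Z, Z))))
  →6  S(S(add(add(add(SZ, SZ), add(S^4(Z), Z)), add(mul(Z, Z), add(Z, Z)))))
  →7  S(S(add(add(S(add(Z, SZ)), add(S^4(Z), Z)), add(mul(Z, Z), add(Z, Z)))))
  →8  S(S(add(S(add(add(Z, SZ), add(S^4(Z), Z))), add(mul(Z, Z), add(Z, Z)))))
  →9  S(S(S(add(add(add(Z, SZ), add(S^4(Z), Z)), add(mul(Z, Z), add(Z, Z))))))
  →10  S(S(S(add(add(SZ, add(S^4(Z), Z)), add(mul(Z, Z), add(Z, Z))))))
  →11  S(S(S(add(S(add(Z, add(S^4(Z), Z))), add(mul(Z, Z), add(Z, Z))))))
  →12  S(S(S(S(add(add(Z, add(S^4(Z), Z)), add(mul(Z, Z), add(Z, Z)))))))
  →13  S(S(S(S(add(add(S^4(Z), Z), add(mul(Z, Z), add(Z, Z)))))))
  →14  S(S(S(S(add(S(add(SSSZ, Z)), add(mul(Z, Z), add(Z, Z)))))))
  →15  S(S(S(S(S(add(add(SSSZ, Z), add(mul(Z, Z), add(Z, Z))))))))
  →16  S(S(S(S(S(add(S(add(SSZ, Z)), add(mul(Z, Z), add(Z, Z))))))))
  →17  S(S(S(S(S(S(add(add(SSZ, Z), add(mul(Z, Z), add(Z, Z)))))))))
  →18  S(S(S(S(S(S(add(S(add(SZ, Z)), add(mul(Z, Z), add(Z, Z)))))))))
  →19  S(S(S(S(S(S(S(add(add(SZ, Z), add(mul(Z, Z), add(Z, Z))))))))))
  →20  S(S(S(S(S(S(S(add(S(add(Z, Z)), add(mul(Z, Z), add(Z, Z))))))))))
  →21  S(S(S(S(S(S(S(S(add(add(Z, Z), add(mul(Z, Z), add(Z, Z)))))))))))
  →22  S(S(S(S(S(S(S(S(add(Z, add(mul(Z, Z), add(Z, Z)))))))))))
  →23  S(S(S(S(S(S(S(S(add(mul(Z, Z), add(Z, Z))))))))))
  →24  S(S(S(S(S(S(S(S(add(Z, add(Z, Z))))))))))
  →25  S(S(S(S(S(S(S(S(add(Z, Z)))))))))
  →26  S^8(Z)

Term B:
  start: add(S^4(Z), mul(Z, Z))
  →1  S(add(SSSZ, mul(Z, Z)))
  →2  S(S(add(SSZ, mul(Z, Z))))
  →3  S(S(S(add(SZ, mul(Z, Z)))))
  →4  S(S(S(S(add(Z, mul(Z, Z))))))
  →5  S(S(S(S(mul(Z, Z)))))
  →6  S^4(Z)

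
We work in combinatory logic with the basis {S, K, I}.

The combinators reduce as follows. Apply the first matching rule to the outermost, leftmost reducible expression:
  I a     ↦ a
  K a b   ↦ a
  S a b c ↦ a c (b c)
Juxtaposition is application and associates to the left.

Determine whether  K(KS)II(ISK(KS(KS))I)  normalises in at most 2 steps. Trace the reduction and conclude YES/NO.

Answer: NO — after 2 steps the term is S(ISK(KS(KS))I), not yet normal

Working:
  start: K(KS)II(ISK(KS(KS))I)
  step 1: KSI(ISK(KS(KS))I)
  step 2: S(ISK(KS(KS))I)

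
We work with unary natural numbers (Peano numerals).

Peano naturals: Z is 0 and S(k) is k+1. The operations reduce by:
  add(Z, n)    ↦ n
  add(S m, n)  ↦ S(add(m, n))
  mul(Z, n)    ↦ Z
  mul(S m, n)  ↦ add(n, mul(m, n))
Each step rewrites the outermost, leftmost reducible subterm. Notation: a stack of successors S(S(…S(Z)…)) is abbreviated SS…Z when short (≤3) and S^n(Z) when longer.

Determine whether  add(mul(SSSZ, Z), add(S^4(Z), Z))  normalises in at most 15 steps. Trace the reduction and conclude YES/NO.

Answer: YES — reaches normal form S^4(Z) in 13 ≤ 15 steps

Reduction:
  start: add(mul(SSSZ, Z), add(S^4(Z), Z))
  step 1: add(add(Z, mul(SSZ, Z)), add(S^4(Z), Z))
  step 2: add(mul(SSZ, Z), add(S^4(Z), Z))
  step 3: add(add(Z, mul(SZ, Z)), add(S^4(Z), Z))
  step 4: add(mul(SZ, Z), add(S^4(Z), Z))
  step 5: add(add(Z, mul(Z, Z)), add(S^4(Z), Z))
  step 6: add(mul(Z, Z), add(S^4(Z), Z))
  step 7: add(Z, add(S^4(Z), Z))
  step 8: add(S^4(Z), Z)
  step 9: S(add(SSSZ, Z))
  step 10: S(S(add(SSZ, Z)))
  step 11: S(S(S(add(SZ, Z))))
  step 12: S(S(S(S(add(Z, Z)))))
  step 13: S^4(Z)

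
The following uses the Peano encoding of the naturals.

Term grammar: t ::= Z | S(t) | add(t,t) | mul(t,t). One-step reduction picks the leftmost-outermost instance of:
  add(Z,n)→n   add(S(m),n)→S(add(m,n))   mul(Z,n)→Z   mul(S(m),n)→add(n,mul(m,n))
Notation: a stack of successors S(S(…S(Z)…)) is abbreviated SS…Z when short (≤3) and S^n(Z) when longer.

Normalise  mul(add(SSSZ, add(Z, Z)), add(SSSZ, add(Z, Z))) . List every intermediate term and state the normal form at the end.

  start: mul(add(SSSZ, add(Z, Z)), add(SSSZ, add(Z, Z)))
  →1  mul(S(add(SSZ, add(Z, Z))), add(SSSZ, add(Z, Z)))
  →2  add(add(SSSZ, add(Z, Z)), mul(add(SSZ, add(Z, Z)), add(SSSZ, add(Z, Z))))
  →3  add(S(add(SSZ, add(Z, Z))), mul(add(SSZ, add(Z, Z)), add(SSSZ, add(Z, Z))))
  →4  S(add(add(SSZ, add(Z, Z)), mul(add(SSZ, add(Z, Z)), add(SSSZ, add(Z, Z)))))
  →5  S(add(S(add(SZ, add(Z, Z))), mul(add(SSZ, add(Z, Z)), add(SSSZ, add(Z, Z)))))
  →6  S(S(add(add(SZ, add(Z, Z)), mul(add(SSZ, add(Z, Z)), add(SSSZ, add(Z, Z))))))
  →7  S(S(add(S(add(Z, add(Z, Z))), mul(add(SSZ, add(Z, Z)), add(SSSZ, add(Z, Z))))))
  →8  S(S(S(add(add(Z, add(Z, Z)), mul(add(SSZ, add(Z, Z)), add(SSSZ, add(Z, Z)))))))
  →9  S(S(S(add(add(Z, Z), mul(add(SSZ, add(Z, Z)), add(SSSZ, add(Z, Z)))))))
  →10  S(S(S(add(Z, mul(add(SSZ, add(Z, Z)), add(SSSZ, add(Z, Z)))))))
  →11  S(S(S(mul(add(SSZ, add(Z, Z)), add(SSSZ, add(Z, Z))))))
  →12  S(S(S(mul(S(add(SZ, add(Z, Z))), add(SSSZ, add(Z, Z))))))
  →13  S(S(S(add(add(SSSZ, add(Z, Z)), mul(add(SZ, add(Z, Z)), add(SSSZ, add(Z, Z)))))))
  →14  S(S(S(add(S(add(SSZ, add(Z, Z))), mul(add(SZ, add(Z, Z)), add(SSSZ, add(Z, Z)))))))
  →15  S(S(S(S(add(add(SSZ, add(Z, Z)), mul(add(SZ, add(Z, Z)), add(SSSZ, add(Z, Z))))))))
  →16  S(S(S(S(add(S(add(SZ, add(Z, Z))), mul(add(SZ, add(Z, Z)), add(SSSZ, add(Z, Z))))))))
  →17  S(S(S(S(S(add(add(SZ, add(Z, Z)), mul(add(SZ, add(Z, Z)), add(SSSZ, add(Z, Z)))))))))
  →18  S(S(S(S(S(add(S(add(Z, add(Z, Z))), mul(add(SZ, add(Z, Z)), add(SSSZ, add(Z, Z)))))))))
  →19  S(S(S(S(S(S(add(add(Z, add(Z, Z)), mul(add(SZ, add(Z, Z)), add(SSSZ, add(Z, Z))))))))))
  →20  S(S(S(S(S(S(add(add(Z, Z), mul(add(SZ, add(Z, Z)), add(SSSZ, add(Z, Z))))))))))
  →21  S(S(S(S(S(S(add(Z, mul(add(SZ, add(Z, Z)), add(SSSZ, add(Z, Z))))))))))
  →22  S(S(S(S(S(S(mul(add(SZ, add(Z, Z)), add(SSSZ, add(Z, Z)))))))))
  →23  S(S(S(S(S(S(mul(S(add(Z, add(Z, Z))), add(SSSZ, add(Z, Z)))))))))
  →24  S(S(S(S(S(S(add(add(SSSZ, add(Z, Z)), mul(add(Z, add(Z, Z)), add(SSSZ, add(Z, Z))))))))))
  →25  S(S(S(S(S(S(add(S(add(SSZ, add(Z, Z))), mul(add(Z, add(Z, Z)), add(SSSZ, add(Z, Z))))))))))
  →26  S(S(S(S(S(S(S(add(add(SSZ, add(Z, Z)), mul(add(Z, add(Z, Z)), add(SSSZ, add(Z, Z)))))))))))
  →27  S(S(S(S(S(S(S(add(S(add(SZ, add(Z, Z))), mul(add(Z, add(Z, Z)), add(SSSZ, add(Z, Z)))))))))))
  →28  S(S(S(S(S(S(S(S(add(add(SZ, add(Z, Z)), mul(add(Z, add(Z, Z)), add(SSSZ, add(Z, Z))))))))))))
  →29  S(S(S(S(S(S(S(S(add(S(add(Z, add(Z, Z))), mul(add(Z, add(Z, Z)), add(SSSZ, add(Z, Z))))))))))))
  →30  S(S(S(S(S(S(S(S(S(add(add(Z, add(Z, Z)), mul(add(Z, add(Z, Z)), add(SSSZ, add(Z, Z)))))))))))))
  →31  S(S(S(S(S(S(S(S(S(add(add(Z, Z), mul(add(Z, add(Z, Z)), add(SSSZ, add(Z, Z)))))))))))))
  →32  S(S(S(S(S(S(S(S(S(add(Z, mul(add(Z, add(Z, Z)), add(SSSZ, add(Z, Z)))))))))))))
  →33  S(S(S(S(S(S(S(S(S(mul(add(Z, add(Z, Z)), add(SSSZ, add(Z, Z))))))))))))
  →34  S(S(S(S(S(S(S(S(S(mul(add(Z, Z), add(SSSZ, add(Z, Z))))))))))))
  →35  S(S(S(S(S(S(S(S(S(mul(Z, add(SSSZ, add(Z, Z))))))))))))
  →36  S^9(Z)

Answer: normal form = S^9(Z)  (in 36 steps)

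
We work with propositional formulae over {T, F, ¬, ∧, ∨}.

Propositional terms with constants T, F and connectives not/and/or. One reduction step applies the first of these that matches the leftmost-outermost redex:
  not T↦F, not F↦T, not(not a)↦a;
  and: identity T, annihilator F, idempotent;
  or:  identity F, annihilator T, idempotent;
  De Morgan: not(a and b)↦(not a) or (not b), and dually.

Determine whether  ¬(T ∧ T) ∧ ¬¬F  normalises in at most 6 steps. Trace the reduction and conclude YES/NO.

  start: ¬(T ∧ T) ∧ ¬¬F
  [1] (¬T ∨ ¬T) ∧ ¬¬F
  [2] ¬T ∧ ¬¬F
  [3] F ∧ ¬¬F
  [4] F

Answer: YES — reaches normal form F in 4 ≤ 6 steps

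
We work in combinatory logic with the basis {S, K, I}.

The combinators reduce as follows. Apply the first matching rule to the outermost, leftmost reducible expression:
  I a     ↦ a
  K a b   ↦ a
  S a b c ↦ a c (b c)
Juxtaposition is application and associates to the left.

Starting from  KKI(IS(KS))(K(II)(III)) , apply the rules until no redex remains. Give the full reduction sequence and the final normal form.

  start: KKI(IS(KS))(K(II)(III))
  [1] K(IS(KS))(K(II)(III))
  [2] IS(KS)
  [3] S(KS)

Answer: normal form = S(KS)  (in 3 steps)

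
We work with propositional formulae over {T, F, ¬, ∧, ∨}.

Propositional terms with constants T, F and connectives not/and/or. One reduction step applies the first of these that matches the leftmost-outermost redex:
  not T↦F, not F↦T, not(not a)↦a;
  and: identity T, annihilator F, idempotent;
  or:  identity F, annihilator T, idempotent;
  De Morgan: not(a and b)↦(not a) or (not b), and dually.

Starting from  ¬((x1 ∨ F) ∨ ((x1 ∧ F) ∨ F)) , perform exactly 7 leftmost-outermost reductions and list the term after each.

Answer: after 7 steps: ¬x1 ∧ ((¬x1 ∨ T) ∧ ¬F)

Working:
  start: ¬((x1 ∨ F) ∨ ((x1 ∧ F) ∨ F))
  →1  ¬(x1 ∨ F) ∧ ¬((x1 ∧ F) ∨ F)
  →2  (¬x1 ∧ ¬F) ∧ ¬((x1 ∧ F) ∨ F)
  →3  (¬x1 ∧ T) ∧ ¬((x1 ∧ F) ∨ F)
  →4  ¬x1 ∧ ¬((x1 ∧ F) ∨ F)
  →5  ¬x1 ∧ (¬(x1 ∧ F) ∧ ¬F)
  →6  ¬x1 ∧ ((¬x1 ∨ ¬F) ∧ ¬F)
  →7  ¬x1 ∧ ((¬x1 ∨ T) ∧ ¬F)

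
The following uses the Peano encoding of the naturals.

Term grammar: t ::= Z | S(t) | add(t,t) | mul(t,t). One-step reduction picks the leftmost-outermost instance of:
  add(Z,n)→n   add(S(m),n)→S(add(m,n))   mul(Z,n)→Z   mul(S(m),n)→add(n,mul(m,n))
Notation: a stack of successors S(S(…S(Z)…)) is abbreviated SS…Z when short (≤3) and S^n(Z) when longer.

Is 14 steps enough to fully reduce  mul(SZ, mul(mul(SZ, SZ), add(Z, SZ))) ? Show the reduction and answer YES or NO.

  start: mul(SZ, mul(mul(SZ, SZ), add(Z, SZ)))
  [1] add(mul(mul(SZ, SZ), add(Z, SZ)), mul(Z, mul(mul(SZ, SZ), add(Z, SZ))))
  [2] add(mul(add(SZ, mul(Z, SZ)), add(Z, SZ)), mul(Z, mul(mul(SZ, SZ), add(Z, SZ))))
  [3] add(mul(S(add(Z, mul(Z, SZ))), add(Z, SZ)), mul(Z, mul(mul(SZ, SZ), add(Z, SZ))))
  [4] add(add(add(Z, SZ), mul(add(Z, mul(Z, SZ)), add(Z, SZ))), mul(Z, mul(mul(SZ, SZ), add(Z, SZ))))
  [5] add(add(SZ, mul(add(Z, mul(Z, SZ)), add(Z, SZ))), mul(Z, mul(mul(SZ, SZ), add(Z, SZ))))
  [6] add(S(add(Z, mul(add(Z, mul(Z, SZ)), add(Z, SZ)))), mul(Z, mul(mul(SZ, SZ), add(Z, SZ))))
  [7] S(add(add(Z, mul(add(Z, mul(Z, SZ)), add(Z, SZ))), mul(Z, mul(mul(SZ, SZ), add(Z, SZ)))))
  [8] S(add(mul(add(Z, mul(Z, SZ)), add(Z, SZ)), mul(Z, mul(mul(SZ, SZ), add(Z, SZ)))))
  [9] S(add(mul(mul(Z, SZ), add(Z, SZ)), mul(Z, mul(mul(SZ, SZ), add(Z, SZ)))))
  [10] S(add(mul(Z, add(Z, SZ)), mul(Z, mul(mul(SZ, SZ), add(Z, SZ)))))
  [11] S(add(Z, mul(Z, mul(mul(SZ, SZ), add(Z, SZ)))))
  [12] S(mul(Z, mul(mul(SZ, SZ), add(Z, SZ))))
  [13] SZ

Answer: YES — reaches normal form SZ in 13 ≤ 14 steps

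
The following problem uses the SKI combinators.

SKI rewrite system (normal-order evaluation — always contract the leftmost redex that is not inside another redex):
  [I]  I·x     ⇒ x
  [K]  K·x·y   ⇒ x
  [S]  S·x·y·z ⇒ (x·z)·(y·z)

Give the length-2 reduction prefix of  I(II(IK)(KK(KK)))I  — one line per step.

  start: I(II(IK)(KK(KK)))I
  →1  II(IK)(KK(KK))I
  →2  I(IK)(KK(KK))I

Answer: after 2 steps: I(IK)(KK(KK))I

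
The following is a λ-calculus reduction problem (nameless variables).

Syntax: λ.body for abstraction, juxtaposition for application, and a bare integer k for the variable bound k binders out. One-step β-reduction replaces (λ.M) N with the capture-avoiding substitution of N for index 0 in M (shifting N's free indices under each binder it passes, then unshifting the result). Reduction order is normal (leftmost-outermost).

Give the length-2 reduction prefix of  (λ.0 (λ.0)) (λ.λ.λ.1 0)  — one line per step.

  start: (λ.0 (λ.0)) (λ.λ.λ.1 0)
  →1  (λ.λ.λ.1 0) (λ.0)
  →2  λ.λ.1 0

Answer: after 2 steps: λ.λ.1 0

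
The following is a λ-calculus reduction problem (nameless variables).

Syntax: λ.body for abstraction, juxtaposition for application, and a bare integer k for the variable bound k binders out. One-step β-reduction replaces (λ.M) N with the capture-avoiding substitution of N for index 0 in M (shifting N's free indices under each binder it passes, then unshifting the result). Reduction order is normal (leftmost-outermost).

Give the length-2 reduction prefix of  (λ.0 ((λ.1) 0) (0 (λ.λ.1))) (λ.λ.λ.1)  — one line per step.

  start: (λ.0 ((λ.1) 0) (0 (λ.λ.1))) (λ.λ.λ.1)
  →1  (λ.λ.λ.1) ((λ.λ.λ.λ.1) (λ.λ.λ.1)) ((λ.λ.λ.1) (λ.λ.1))
  →2  (λ.λ.1) ((λ.λ.λ.1) (λ.λ.1))

Answer: after 2 steps: (λ.λ.1) ((λ.λ.λ.1) (λ.λ.1))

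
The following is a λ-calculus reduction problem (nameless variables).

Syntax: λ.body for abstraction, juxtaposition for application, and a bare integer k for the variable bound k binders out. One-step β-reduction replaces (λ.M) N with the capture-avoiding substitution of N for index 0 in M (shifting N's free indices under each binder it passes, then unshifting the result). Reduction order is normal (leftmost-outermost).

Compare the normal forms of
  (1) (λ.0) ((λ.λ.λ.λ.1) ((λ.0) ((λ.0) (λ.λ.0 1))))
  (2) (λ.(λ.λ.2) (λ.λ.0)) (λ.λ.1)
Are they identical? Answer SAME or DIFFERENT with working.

Answer: SAME — A ⇓ λ.λ.λ.1, B ⇓ λ.λ.λ.1

Reduction:
Term A:
  start: (λ.0) ((λ.λ.λ.λ.1) ((λ.0) ((λ.0) (λ.λ.0 1))))
  step 1: (λ.λ.λ.λ.1) ((λ.0) ((λ.0) (λ.λ.0 1)))
  step 2: λ.λ.λ.1

Term B:
  start: (λ.(λ.λ.2) (λ.λ.0)) (λ.λ.1)
  step 1: (λ.λ.λ.λ.1) (λ.λ.0)
  step 2: λ.λ.λ.1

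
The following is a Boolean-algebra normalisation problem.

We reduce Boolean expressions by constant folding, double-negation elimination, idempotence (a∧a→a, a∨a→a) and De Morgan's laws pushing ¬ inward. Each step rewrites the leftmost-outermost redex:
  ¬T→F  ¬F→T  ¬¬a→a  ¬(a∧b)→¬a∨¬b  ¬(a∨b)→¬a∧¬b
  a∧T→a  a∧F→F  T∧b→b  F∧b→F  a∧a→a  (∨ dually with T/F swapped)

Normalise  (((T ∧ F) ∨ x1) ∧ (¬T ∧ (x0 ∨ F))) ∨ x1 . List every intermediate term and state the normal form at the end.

Answer: normal form = x1  (in 6 steps)

Reduction:
  start: (((T ∧ F) ∨ x1) ∧ (¬T ∧ (x0 ∨ F))) ∨ x1
  →1  ((F ∨ x1) ∧ (¬T ∧ (x0 ∨ F))) ∨ x1
  →2  (x1 ∧ (¬T ∧ (x0 ∨ F))) ∨ x1
  →3  (x1 ∧ (F ∧ (x0 ∨ F))) ∨ x1
  →4  (x1 ∧ F) ∨ x1
  →5  F ∨ x1
  →6  x1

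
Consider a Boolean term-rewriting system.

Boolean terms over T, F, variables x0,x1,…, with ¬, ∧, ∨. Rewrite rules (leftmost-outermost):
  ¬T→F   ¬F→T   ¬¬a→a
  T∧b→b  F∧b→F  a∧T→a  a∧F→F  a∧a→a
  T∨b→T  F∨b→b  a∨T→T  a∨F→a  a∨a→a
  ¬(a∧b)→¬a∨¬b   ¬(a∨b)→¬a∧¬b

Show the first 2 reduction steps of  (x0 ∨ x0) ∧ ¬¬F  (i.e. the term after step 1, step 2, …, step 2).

  start: (x0 ∨ x0) ∧ ¬¬F
  step 1: x0 ∧ ¬¬F
  step 2: x0 ∧ F

Answer: after 2 steps: x0 ∧ F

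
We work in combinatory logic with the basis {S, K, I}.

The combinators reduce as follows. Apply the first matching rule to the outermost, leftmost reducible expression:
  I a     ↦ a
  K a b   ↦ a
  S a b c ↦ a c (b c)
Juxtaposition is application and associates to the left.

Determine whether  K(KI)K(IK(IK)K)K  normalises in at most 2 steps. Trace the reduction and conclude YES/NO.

Answer: NO — after 2 steps the term is IK, not yet normal

Reduction:
  start: K(KI)K(IK(IK)K)K
  step 1: KI(IK(IK)K)K
  step 2: IK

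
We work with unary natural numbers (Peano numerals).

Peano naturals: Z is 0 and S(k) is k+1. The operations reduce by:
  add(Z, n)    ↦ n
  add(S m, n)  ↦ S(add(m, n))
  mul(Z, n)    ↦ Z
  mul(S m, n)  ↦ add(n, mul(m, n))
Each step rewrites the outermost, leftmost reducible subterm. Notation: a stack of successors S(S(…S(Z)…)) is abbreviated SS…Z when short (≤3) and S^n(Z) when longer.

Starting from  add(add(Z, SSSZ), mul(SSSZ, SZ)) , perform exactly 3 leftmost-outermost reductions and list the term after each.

  start: add(add(Z, SSSZ), mul(SSSZ, SZ))
  →1  add(SSSZ, mul(SSSZ, SZ))
  →2  S(add(SSZ, mul(SSSZ, SZ)))
  →3  S(S(add(SZ, mul(SSSZ, SZ))))

Answer: after 3 steps: S(S(add(SZ, mul(SSSZ, SZ))))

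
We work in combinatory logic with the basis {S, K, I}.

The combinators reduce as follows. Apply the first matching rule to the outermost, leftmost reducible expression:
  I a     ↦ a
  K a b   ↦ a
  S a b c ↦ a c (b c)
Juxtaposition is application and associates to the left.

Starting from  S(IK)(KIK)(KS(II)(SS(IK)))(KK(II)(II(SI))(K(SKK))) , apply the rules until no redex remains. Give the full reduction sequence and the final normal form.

  start: S(IK)(KIK)(KS(II)(SS(IK)))(KK(II)(II(SI))(K(SKK)))
  →1  IK(KS(II)(SS(IK)))(KIK(KS(II)(SS(IK))))(KK(II)(II(SI))(K(SKK)))
  →2  K(KS(II)(SS(IK)))(KIK(KS(II)(SS(IK))))(KK(II)(II(SI))(K(SKK)))
  →3  KS(II)(SS(IK))(KK(II)(II(SI))(K(SKK)))
  →4  S(SS(IK))(KK(II)(II(SI))(K(SKK)))
  →5  S(SSK)(KK(II)(II(SI))(K(SKK)))
  →6  S(SSK)(K(II(SI))(K(SKK)))
  →7  S(SSK)(II(SI))
  →8  S(SSK)(I(SI))
  →9  S(SSK)(SI)

Answer: normal form = S(SSK)(SI)  (in 9 steps)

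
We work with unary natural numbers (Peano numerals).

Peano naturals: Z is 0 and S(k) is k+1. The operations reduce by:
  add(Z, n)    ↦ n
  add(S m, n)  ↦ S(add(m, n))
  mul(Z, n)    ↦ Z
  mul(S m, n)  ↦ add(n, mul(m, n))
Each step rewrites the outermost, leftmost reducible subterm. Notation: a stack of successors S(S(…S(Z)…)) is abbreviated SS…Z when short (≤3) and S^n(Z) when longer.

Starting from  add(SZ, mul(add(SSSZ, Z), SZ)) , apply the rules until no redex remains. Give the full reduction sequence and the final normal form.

Answer: normal form = S^4(Z)  (in 16 steps)

Reduction:
  start: add(SZ, mul(add(SSSZ, Z), SZ))
  →1  S(add(Z, mul(add(SSSZ, Z), SZ)))
  →2  S(mul(add(SSSZ, Z), SZ))
  →3  S(mul(S(add(SSZ, Z)), SZ))
  →4  S(add(SZ, mul(add(SSZ, Z), SZ)))
  →5  S(S(add(Z, mul(add(SSZ, Z), SZ))))
  →6  S(S(mul(add(SSZ, Z), SZ)))
  →7  S(S(mul(S(add(SZ, Z)), SZ)))
  →8  S(S(add(SZ, mul(add(SZ, Z), SZ))))
  →9  S(S(S(add(Z, mul(add(SZ, Z), SZ)))))
  →10  S(S(S(mul(add(SZ, Z), SZ))))
  →11  S(S(S(mul(S(add(Z, Z)), SZ))))
  →12  S(S(S(add(SZ, mul(add(Z, Z), SZ)))))
  →13  S(S(S(S(add(Z, mul(add(Z, Z), SZ))))))
  →14  S(S(S(S(mul(add(Z, Z), SZ)))))
  →15  S(S(S(S(mul(Z, SZ)))))
  →16  S^4(Z)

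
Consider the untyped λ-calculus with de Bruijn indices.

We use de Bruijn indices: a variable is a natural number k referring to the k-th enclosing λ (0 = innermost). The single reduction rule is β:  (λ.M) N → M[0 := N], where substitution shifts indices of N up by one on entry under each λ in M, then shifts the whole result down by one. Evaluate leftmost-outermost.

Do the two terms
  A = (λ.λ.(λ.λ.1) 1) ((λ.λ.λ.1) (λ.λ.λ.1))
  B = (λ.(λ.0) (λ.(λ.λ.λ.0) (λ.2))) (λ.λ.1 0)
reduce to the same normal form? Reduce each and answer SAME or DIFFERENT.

Term A:
  start: (λ.λ.(λ.λ.1) 1) ((λ.λ.λ.1) (λ.λ.λ.1))
  →1  λ.(λ.λ.1) ((λ.λ.λ.1) (λ.λ.λ.1))
  →2  λ.λ.(λ.λ.λ.1) (λ.λ.λ.1)
  →3  λ.λ.λ.λ.1

Term B:
  start: (λ.(λ.0) (λ.(λ.λ.λ.0) (λ.2))) (λ.λ.1 0)
  →1  (λ.0) (λ.(λ.λ.λ.0) (λ.λ.λ.1 0))
  →2  λ.(λ.λ.λ.0) (λ.λ.λ.1 0)
  →3  λ.λ.λ.0

Answer: DIFFERENT — A ⇓ λ.λ.λ.λ.1, B ⇓ λ.λ.λ.0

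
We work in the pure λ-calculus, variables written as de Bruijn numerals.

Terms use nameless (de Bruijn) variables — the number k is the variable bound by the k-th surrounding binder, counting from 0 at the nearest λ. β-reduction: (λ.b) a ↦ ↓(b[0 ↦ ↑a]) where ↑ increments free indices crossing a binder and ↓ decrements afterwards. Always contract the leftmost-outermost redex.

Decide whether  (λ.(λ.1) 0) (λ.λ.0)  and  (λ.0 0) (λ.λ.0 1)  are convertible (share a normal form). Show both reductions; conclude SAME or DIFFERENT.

Answer: DIFFERENT — A ⇓ λ.λ.0, B ⇓ λ.0 (λ.λ.0 1)

Reduction:
Term A:
  start: (λ.(λ.1) 0) (λ.λ.0)
  step 1: (λ.λ.λ.0) (λ.λ.0)
  step 2: λ.λ.0

Term B:
  start: (λ.0 0) (λ.λ.0 1)
  step 1: (λ.λ.0 1) (λ.λ.0 1)
  step 2: λ.0 (λ.λ.0 1)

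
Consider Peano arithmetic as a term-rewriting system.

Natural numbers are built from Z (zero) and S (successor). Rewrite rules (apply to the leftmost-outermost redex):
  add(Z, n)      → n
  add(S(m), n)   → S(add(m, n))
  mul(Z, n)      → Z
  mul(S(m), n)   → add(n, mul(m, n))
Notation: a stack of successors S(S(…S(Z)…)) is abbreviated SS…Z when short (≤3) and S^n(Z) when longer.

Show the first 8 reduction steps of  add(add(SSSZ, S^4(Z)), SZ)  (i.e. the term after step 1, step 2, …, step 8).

Answer: after 8 steps: S(S(S(S(add(SSSZ, SZ)))))

Reduction:
  start: add(add(SSSZ, S^4(Z)), SZ)
  →1  add(S(add(SSZ, S^4(Z))), SZ)
  →2  S(add(add(SSZ, S^4(Z)), SZ))
  →3  S(add(S(add(SZ, S^4(Z))), SZ))
  →4  S(S(add(add(SZ, S^4(Z)), SZ)))
  →5  S(S(add(S(add(Z, S^4(Z))), SZ)))
  →6  S(S(S(add(add(Z, S^4(Z)), SZ))))
  →7  S(S(S(add(S^4(Z), SZ))))
  →8  S(S(S(S(add(SSSZ, SZ)))))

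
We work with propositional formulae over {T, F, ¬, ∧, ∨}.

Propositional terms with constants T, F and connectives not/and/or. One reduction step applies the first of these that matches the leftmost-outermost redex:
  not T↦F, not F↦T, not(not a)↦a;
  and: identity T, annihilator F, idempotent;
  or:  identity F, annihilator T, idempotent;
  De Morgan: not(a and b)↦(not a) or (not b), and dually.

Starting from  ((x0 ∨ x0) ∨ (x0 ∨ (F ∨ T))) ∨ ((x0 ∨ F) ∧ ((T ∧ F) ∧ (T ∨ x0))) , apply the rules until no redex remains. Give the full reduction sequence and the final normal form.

Answer: normal form = T  (in 5 steps)

Reduction:
  start: ((x0 ∨ x0) ∨ (x0 ∨ (F ∨ T))) ∨ ((x0 ∨ F) ∧ ((T ∧ F) ∧ (T ∨ x0)))
  →1  (x0 ∨ (x0 ∨ (F ∨ T))) ∨ ((x0 ∨ F) ∧ ((T ∧ F) ∧ (T ∨ x0)))
  →2  (x0 ∨ (x0 ∨ T)) ∨ ((x0 ∨ F) ∧ ((T ∧ F) ∧ (T ∨ x0)))
  →3  (x0 ∨ T) ∨ ((x0 ∨ F) ∧ ((T ∧ F) ∧ (T ∨ x0)))
  →4  T ∨ ((x0 ∨ F) ∧ ((T ∧ F) ∧ (T ∨ x0)))
  →5  T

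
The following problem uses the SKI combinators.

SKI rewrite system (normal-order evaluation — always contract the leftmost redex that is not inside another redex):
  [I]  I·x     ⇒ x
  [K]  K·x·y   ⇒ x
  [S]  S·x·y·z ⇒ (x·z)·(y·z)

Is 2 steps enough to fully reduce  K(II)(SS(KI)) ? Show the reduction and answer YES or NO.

  start: K(II)(SS(KI))
  →1  II
  →2  I

Answer: YES — reaches normal form I in 2 ≤ 2 steps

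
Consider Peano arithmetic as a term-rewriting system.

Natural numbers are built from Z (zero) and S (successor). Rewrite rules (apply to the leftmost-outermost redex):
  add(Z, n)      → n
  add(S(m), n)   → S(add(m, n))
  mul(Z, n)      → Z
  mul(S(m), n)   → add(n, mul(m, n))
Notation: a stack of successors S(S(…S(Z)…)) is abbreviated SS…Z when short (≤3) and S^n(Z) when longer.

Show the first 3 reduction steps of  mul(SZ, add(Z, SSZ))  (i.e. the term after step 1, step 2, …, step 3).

  start: mul(SZ, add(Z, SSZ))
  →1  add(add(Z, SSZ), mul(Z, add(Z, SSZ)))
  →2  add(SSZ, mul(Z, add(Z, SSZ)))
  →3  S(add(SZ, mul(Z, add(Z, SSZ))))

Answer: after 3 steps: S(add(SZ, mul(Z, add(Z, SSZ))))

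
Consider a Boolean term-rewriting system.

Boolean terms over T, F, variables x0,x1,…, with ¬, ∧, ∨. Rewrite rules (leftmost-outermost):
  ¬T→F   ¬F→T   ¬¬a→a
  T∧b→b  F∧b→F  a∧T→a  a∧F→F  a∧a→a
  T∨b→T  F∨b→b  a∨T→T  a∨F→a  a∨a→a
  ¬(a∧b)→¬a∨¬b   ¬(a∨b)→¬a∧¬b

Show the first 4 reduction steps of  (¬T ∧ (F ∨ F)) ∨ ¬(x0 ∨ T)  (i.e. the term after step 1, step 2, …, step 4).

  start: (¬T ∧ (F ∨ F)) ∨ ¬(x0 ∨ T)
  →1  (F ∧ (F ∨ F)) ∨ ¬(x0 ∨ T)
  →2  F ∨ ¬(x0 ∨ T)
  →3  ¬(x0 ∨ T)
  →4  ¬x0 ∧ ¬T

Answer: after 4 steps: ¬x0 ∧ ¬T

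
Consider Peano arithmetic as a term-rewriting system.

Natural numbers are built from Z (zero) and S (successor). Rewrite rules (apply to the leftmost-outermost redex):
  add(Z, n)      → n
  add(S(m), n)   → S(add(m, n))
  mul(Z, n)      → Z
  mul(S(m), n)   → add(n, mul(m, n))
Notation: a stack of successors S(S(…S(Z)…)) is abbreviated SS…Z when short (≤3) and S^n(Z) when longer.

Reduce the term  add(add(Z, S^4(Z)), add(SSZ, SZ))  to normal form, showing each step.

  start: add(add(Z, S^4(Z)), add(SSZ, SZ))
  →1  add(S^4(Z), add(SSZ, SZ))
  →2  S(add(SSSZ, add(SSZ, SZ)))
  →3  S(S(add(SSZ, add(SSZ, SZ))))
  →4  S(S(S(add(SZ, add(SSZ, SZ)))))
  →5  S(S(S(S(add(Z, add(SSZ, SZ))))))
  →6  S(S(S(S(add(SSZ, SZ)))))
  →7  S(S(S(S(S(add(SZ, SZ))))))
  →8  S(S(S(S(S(S(add(Z, SZ)))))))
  →9  S^7(Z)

Answer: normal form = S^7(Z)  (in 9 steps)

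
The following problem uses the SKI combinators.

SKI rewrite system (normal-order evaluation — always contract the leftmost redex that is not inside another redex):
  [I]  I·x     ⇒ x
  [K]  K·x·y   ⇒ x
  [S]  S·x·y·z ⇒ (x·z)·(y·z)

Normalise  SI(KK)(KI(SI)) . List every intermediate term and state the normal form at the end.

  start: SI(KK)(KI(SI))
  step 1: I(KI(SI))(KK(KI(SI)))
  step 2: KI(SI)(KK(KI(SI)))
  step 3: I(KK(KI(SI)))
  step 4: KK(KI(SI))
  step 5: K

Answer: normal form = K  (in 5 steps)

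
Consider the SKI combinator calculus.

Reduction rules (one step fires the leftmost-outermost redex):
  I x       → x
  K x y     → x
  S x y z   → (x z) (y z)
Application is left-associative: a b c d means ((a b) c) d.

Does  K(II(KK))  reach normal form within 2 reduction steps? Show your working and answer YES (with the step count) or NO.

  start: K(II(KK))
  [1] K(I(KK))
  [2] K(KK)

Answer: YES — reaches normal form K(KK) in 2 ≤ 2 steps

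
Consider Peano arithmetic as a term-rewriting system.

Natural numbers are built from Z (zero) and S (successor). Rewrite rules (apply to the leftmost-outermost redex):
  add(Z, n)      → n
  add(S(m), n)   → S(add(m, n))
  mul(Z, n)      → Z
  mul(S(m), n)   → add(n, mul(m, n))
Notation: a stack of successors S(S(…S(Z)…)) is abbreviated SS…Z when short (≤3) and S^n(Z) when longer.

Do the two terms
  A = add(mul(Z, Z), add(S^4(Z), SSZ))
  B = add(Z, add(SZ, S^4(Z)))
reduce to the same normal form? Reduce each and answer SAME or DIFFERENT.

Term A:
  start: add(mul(Z, Z), add(S^4(Z), SSZ))
  →1  add(Z, add(S^4(Z), SSZ))
  →2  add(S^4(Z), SSZ)
  →3  S(add(SSSZ, SSZ))
  →4  S(S(add(SSZ, SSZ)))
  →5  S(S(S(add(SZ, SSZ))))
  →6  S(S(S(S(add(Z, SSZ)))))
  →7  S^6(Z)

Term B:
  start: add(Z, add(SZ, S^4(Z)))
  →1  add(SZ, S^4(Z))
  →2  S(add(Z, S^4(Z)))
  →3  S^5(Z)

Answer: DIFFERENT — A ⇓ S^6(Z), B ⇓ S^5(Z)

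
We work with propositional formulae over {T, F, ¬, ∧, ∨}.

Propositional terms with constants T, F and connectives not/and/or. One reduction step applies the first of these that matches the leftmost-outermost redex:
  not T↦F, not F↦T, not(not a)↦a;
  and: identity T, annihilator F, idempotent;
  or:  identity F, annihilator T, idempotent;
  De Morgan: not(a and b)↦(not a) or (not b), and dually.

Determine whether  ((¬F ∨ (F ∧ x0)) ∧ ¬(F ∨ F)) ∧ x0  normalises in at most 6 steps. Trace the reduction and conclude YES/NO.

  start: ((¬F ∨ (F ∧ x0)) ∧ ¬(F ∨ F)) ∧ x0
  [1] ((T ∨ (F ∧ x0)) ∧ ¬(F ∨ F)) ∧ x0
  [2] (T ∧ ¬(F ∨ F)) ∧ x0
  [3] ¬(F ∨ F) ∧ x0
  [4] (¬F ∧ ¬F) ∧ x0
  [5] ¬F ∧ x0
  [6] T ∧ x0

Answer: NO — after 6 steps the term is T ∧ x0, not yet normal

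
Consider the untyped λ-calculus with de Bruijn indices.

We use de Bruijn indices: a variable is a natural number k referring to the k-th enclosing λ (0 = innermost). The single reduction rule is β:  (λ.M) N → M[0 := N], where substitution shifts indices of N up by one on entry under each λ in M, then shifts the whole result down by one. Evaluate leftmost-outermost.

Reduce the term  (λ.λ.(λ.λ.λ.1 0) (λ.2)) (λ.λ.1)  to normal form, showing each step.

  start: (λ.λ.(λ.λ.λ.1 0) (λ.2)) (λ.λ.1)
  step 1: λ.(λ.λ.λ.1 0) (λ.λ.λ.1)
  step 2: λ.λ.λ.1 0

Answer: normal form = λ.λ.λ.1 0  (in 2 steps)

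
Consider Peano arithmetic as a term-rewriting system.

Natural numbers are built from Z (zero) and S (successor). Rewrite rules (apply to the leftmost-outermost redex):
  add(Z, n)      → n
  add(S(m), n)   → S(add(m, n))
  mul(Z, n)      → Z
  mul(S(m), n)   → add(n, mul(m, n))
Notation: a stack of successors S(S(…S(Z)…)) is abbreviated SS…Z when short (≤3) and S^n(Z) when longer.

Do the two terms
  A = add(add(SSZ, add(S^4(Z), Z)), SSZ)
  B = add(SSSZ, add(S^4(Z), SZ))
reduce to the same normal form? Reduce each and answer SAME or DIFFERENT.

Answer: SAME — A ⇓ S^8(Z), B ⇓ S^8(Z)

Derivation:
Term A:
  start: add(add(SSZ, add(S^4(Z), Z)), SSZ)
  step 1: add(S(add(SZ, add(S^4(Z), Z))), SSZ)
  step 2: S(add(add(SZ, add(S^4(Z), Z)), SSZ))
  step 3: S(add(S(add(Z, add(S^4(Z), Z))), SSZ))
  step 4: S(S(add(add(Z, add(S^4(Z), Z)), SSZ)))
  step 5: S(S(add(add(S^4(Z), Z), SSZ)))
  step 6: S(S(add(S(add(SSSZ, Z)), SSZ)))
  step 7: S(S(S(add(add(SSSZ, Z), SSZ))))
  step 8: S(S(S(add(S(add(SSZ, Z)), SSZ))))
  step 9: S(S(S(S(add(add(SSZ, Z), SSZ)))))
  step 10: S(S(S(S(add(S(add(SZ, Z)), SSZ)))))
  step 11: S(S(S(S(S(add(add(SZ, Z), SSZ))))))
  step 12: S(S(S(S(S(add(S(add(Z, Z)), SSZ))))))
  step 13: S(S(S(S(S(S(add(add(Z, Z), SSZ)))))))
  step 14: S(S(S(S(S(S(add(Z, SSZ)))))))
  step 15: S^8(Z)

Term B:
  start: add(SSSZ, add(S^4(Z), SZ))
  step 1: S(add(SSZ, add(S^4(Z), SZ)))
  step 2: S(S(add(SZ, add(S^4(Z), SZ))))
  step 3: S(S(S(add(Z, add(S^4(Z), SZ)))))
  step 4: S(S(S(add(S^4(Z), SZ))))
  step 5: S(S(S(S(add(SSSZ, SZ)))))
  step 6: S(S(S(S(S(add(SSZ, SZ))))))
  step 7: S(S(S(S(S(S(add(SZ, SZ)))))))
  step 8: S(S(S(S(S(S(S(add(Z, SZ))))))))
  step 9: S^8(Z)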